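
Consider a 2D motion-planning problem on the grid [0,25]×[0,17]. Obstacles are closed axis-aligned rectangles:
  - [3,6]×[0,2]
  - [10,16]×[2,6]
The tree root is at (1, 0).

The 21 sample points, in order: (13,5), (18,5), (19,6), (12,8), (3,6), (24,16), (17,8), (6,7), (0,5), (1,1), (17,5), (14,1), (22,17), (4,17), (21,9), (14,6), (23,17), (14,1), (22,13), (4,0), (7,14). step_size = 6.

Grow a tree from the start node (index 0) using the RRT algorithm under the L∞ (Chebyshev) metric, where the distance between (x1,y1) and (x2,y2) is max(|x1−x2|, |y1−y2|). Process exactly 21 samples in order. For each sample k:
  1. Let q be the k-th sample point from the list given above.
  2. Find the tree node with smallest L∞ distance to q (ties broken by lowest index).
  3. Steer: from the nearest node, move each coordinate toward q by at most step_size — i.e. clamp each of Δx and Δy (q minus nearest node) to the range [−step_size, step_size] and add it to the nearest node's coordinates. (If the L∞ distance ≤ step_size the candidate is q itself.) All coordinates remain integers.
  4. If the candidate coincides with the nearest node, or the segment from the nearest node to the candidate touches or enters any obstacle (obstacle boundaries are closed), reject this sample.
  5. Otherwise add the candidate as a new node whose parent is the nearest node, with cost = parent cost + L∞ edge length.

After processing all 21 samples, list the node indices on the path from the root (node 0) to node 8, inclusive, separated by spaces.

1. q=(13,5) nearest=0 d=12 new=(7,5) → blocked by [3,6]×[0,2], reject
2. q=(18,5) nearest=0 d=17 new=(7,5) → blocked by [3,6]×[0,2], reject
3. q=(19,6) nearest=0 d=18 new=(7,6) → blocked by [3,6]×[0,2], reject
4. q=(12,8) nearest=0 d=11 new=(7,6) → blocked by [3,6]×[0,2], reject
5. q=(3,6) nearest=0 d=6 new=(3,6) → add node 1 parent=0 cost=6
6. q=(24,16) nearest=1 d=21 new=(9,12) → add node 2 parent=1 cost=12
7. q=(17,8) nearest=2 d=8 new=(15,8) → add node 3 parent=2 cost=18
8. q=(6,7) nearest=1 d=3 new=(6,7) → add node 4 parent=1 cost=9
9. q=(0,5) nearest=1 d=3 new=(0,5) → add node 5 parent=1 cost=9
10. q=(1,1) nearest=0 d=1 new=(1,1) → add node 6 parent=0 cost=1
11. q=(17,5) nearest=3 d=3 new=(17,5) → add node 7 parent=3 cost=21
12. q=(14,1) nearest=7 d=4 new=(14,1) → blocked by [10,16]×[2,6], reject
13. q=(22,17) nearest=3 d=9 new=(21,14) → add node 8 parent=3 cost=24
14. q=(4,17) nearest=2 d=5 new=(4,17) → add node 9 parent=2 cost=17
15. q=(21,9) nearest=7 d=4 new=(21,9) → add node 10 parent=7 cost=25
16. q=(14,6) nearest=3 d=2 new=(14,6) → blocked by [10,16]×[2,6], reject
17. q=(23,17) nearest=8 d=3 new=(23,17) → add node 11 parent=8 cost=27
18. q=(14,1) nearest=7 d=4 new=(14,1) → blocked by [10,16]×[2,6], reject
19. q=(22,13) nearest=8 d=1 new=(22,13) → add node 12 parent=8 cost=25
20. q=(4,0) nearest=0 d=3 new=(4,0) → blocked by [3,6]×[0,2], reject
21. q=(7,14) nearest=2 d=2 new=(7,14) → add node 13 parent=2 cost=14

Path: 0 1 2 3 8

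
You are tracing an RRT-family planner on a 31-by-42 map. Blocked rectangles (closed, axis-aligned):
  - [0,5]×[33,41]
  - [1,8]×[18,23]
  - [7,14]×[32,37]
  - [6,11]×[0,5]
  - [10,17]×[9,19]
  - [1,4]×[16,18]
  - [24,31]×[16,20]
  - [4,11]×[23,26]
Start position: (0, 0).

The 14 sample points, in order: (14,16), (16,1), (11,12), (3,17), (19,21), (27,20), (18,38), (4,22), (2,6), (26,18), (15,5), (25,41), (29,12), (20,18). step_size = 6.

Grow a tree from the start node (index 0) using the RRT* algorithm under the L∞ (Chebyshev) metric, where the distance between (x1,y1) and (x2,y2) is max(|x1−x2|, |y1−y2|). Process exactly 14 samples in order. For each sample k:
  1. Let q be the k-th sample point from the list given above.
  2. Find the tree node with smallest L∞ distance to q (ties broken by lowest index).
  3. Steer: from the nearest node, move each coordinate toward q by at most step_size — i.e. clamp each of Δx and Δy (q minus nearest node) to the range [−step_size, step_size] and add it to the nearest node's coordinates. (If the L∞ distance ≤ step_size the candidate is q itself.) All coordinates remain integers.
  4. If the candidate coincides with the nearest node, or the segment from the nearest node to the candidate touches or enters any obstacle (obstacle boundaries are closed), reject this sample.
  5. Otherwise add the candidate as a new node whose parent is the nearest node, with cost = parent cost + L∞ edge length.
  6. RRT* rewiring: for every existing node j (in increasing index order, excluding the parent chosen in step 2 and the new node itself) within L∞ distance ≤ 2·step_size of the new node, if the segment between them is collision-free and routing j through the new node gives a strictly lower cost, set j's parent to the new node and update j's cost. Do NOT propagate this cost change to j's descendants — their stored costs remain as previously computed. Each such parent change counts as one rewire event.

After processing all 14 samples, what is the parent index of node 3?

1. q=(14,16) nearest=0 d=16 new=(6,6) → add node 1 parent=0 cost=6
2. q=(16,1) nearest=1 d=10 new=(12,1) → blocked by [6,11]×[0,5], reject
3. q=(11,12) nearest=1 d=6 new=(11,12) → blocked by [10,17]×[9,19], reject
4. q=(3,17) nearest=1 d=11 new=(3,12) → add node 2 parent=1 cost=12
5. q=(19,21) nearest=1 d=15 new=(12,12) → blocked by [10,17]×[9,19], reject
6. q=(27,20) nearest=1 d=21 new=(12,12) → blocked by [10,17]×[9,19], reject
7. q=(18,38) nearest=2 d=26 new=(9,18) → add node 3 parent=2 cost=18
8. q=(4,22) nearest=3 d=5 new=(4,22) → blocked by [1,8]×[18,23], reject
9. q=(2,6) nearest=1 d=4 new=(2,6) → add node 4 parent=1 cost=10
10. q=(26,18) nearest=3 d=17 new=(15,18) → blocked by [10,17]×[9,19], reject
11. q=(15,5) nearest=1 d=9 new=(12,5) → add node 5 parent=1 cost=12
12. q=(25,41) nearest=3 d=23 new=(15,24) → blocked by [10,17]×[9,19], reject
13. q=(29,12) nearest=5 d=17 new=(18,11) → blocked by [10,17]×[9,19], reject
14. q=(20,18) nearest=3 d=11 new=(15,18) → blocked by [10,17]×[9,19], reject

Parent of node 3: 2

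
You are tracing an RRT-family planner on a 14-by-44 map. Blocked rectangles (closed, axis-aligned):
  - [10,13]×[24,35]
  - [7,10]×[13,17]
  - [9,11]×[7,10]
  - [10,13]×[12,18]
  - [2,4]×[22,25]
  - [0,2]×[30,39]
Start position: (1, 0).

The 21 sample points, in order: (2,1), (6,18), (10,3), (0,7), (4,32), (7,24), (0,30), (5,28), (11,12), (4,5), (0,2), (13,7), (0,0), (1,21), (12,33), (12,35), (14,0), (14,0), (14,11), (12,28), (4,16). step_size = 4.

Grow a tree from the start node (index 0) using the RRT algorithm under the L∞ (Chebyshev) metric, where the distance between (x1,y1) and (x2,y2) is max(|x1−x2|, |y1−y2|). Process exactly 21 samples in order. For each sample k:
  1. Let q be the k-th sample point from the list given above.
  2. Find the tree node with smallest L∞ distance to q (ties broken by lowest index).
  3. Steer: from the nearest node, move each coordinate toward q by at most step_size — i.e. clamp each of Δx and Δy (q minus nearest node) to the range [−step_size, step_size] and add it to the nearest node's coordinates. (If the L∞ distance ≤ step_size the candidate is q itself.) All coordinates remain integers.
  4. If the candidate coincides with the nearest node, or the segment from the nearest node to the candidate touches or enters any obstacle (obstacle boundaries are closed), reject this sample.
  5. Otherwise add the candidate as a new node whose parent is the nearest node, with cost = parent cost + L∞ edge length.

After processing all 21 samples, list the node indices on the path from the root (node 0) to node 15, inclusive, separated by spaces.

Path: 0 1 2 5 6 7 15

1. q=(2,1) nearest=0 d=1 new=(2,1) → add node 1 parent=0 cost=1
2. q=(6,18) nearest=1 d=17 new=(6,5) → add node 2 parent=1 cost=5
3. q=(10,3) nearest=2 d=4 new=(10,3) → add node 3 parent=2 cost=9
4. q=(0,7) nearest=1 d=6 new=(0,5) → add node 4 parent=1 cost=5
5. q=(4,32) nearest=2 d=27 new=(4,9) → add node 5 parent=2 cost=9
6. q=(7,24) nearest=5 d=15 new=(7,13) → blocked by [7,10]×[13,17], reject
7. q=(0,30) nearest=5 d=21 new=(0,13) → add node 6 parent=5 cost=13
8. q=(5,28) nearest=6 d=15 new=(4,17) → add node 7 parent=6 cost=17
9. q=(11,12) nearest=2 d=7 new=(10,9) → blocked by [9,11]×[7,10], reject
10. q=(4,5) nearest=2 d=2 new=(4,5) → add node 8 parent=2 cost=7
11. q=(0,2) nearest=0 d=2 new=(0,2) → add node 9 parent=0 cost=2
12. q=(13,7) nearest=3 d=4 new=(13,7) → add node 10 parent=3 cost=13
13. q=(0,0) nearest=0 d=1 new=(0,0) → add node 11 parent=0 cost=1
14. q=(1,21) nearest=7 d=4 new=(1,21) → add node 12 parent=7 cost=21
15. q=(12,33) nearest=12 d=12 new=(5,25) → blocked by [2,4]×[22,25], reject
16. q=(12,35) nearest=12 d=14 new=(5,25) → blocked by [2,4]×[22,25], reject
17. q=(14,0) nearest=3 d=4 new=(14,0) → add node 13 parent=3 cost=13
18. q=(14,0) nearest=13 d=0 → coincident, reject
19. q=(14,11) nearest=10 d=4 new=(14,11) → add node 14 parent=10 cost=17
20. q=(12,28) nearest=7 d=11 new=(8,21) → add node 15 parent=7 cost=21
21. q=(4,16) nearest=7 d=1 new=(4,16) → add node 16 parent=7 cost=18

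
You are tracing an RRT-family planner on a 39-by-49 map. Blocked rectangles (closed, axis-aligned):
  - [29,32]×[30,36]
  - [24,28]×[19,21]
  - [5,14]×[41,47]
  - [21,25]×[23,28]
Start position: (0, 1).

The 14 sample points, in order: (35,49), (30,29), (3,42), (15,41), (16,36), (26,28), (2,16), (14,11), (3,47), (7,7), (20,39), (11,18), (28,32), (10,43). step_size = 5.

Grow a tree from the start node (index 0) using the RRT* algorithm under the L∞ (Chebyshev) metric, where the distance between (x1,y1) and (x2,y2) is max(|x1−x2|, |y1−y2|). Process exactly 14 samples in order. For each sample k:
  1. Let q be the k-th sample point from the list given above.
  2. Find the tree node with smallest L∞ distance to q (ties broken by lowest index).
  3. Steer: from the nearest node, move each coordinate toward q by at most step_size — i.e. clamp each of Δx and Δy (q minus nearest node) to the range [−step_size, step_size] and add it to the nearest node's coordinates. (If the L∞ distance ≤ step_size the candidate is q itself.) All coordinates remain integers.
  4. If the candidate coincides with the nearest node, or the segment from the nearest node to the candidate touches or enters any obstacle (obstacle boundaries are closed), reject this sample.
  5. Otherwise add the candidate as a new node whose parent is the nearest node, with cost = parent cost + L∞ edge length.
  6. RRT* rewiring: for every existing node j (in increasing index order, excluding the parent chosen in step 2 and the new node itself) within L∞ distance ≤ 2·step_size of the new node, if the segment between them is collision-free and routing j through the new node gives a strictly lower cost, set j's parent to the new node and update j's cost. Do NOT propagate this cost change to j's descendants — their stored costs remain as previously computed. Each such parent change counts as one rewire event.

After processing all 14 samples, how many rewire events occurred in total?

1. q=(35,49) nearest=0 d=48 new=(5,6) → add node 1 parent=0 cost=5
2. q=(30,29) nearest=1 d=25 new=(10,11) → add node 2 parent=1 cost=10
3. q=(3,42) nearest=2 d=31 new=(5,16) → add node 3 parent=2 cost=15
4. q=(15,41) nearest=3 d=25 new=(10,21) → add node 4 parent=3 cost=20
5. q=(16,36) nearest=4 d=15 new=(15,26) → add node 5 parent=4 cost=25
6. q=(26,28) nearest=5 d=11 new=(20,28) → add node 6 parent=5 cost=30
7. q=(2,16) nearest=3 d=3 new=(2,16) → add node 7 parent=3 cost=18
8. q=(14,11) nearest=2 d=4 new=(14,11) → add node 8 parent=2 cost=14
9. q=(3,47) nearest=6 d=19 new=(15,33) → add node 9 parent=6 cost=35
10. q=(7,7) nearest=1 d=2 new=(7,7) → add node 10 parent=1 cost=7; rewire 7→10 (16<18)
11. q=(20,39) nearest=9 d=6 new=(20,38) → add node 11 parent=9 cost=40
12. q=(11,18) nearest=4 d=3 new=(11,18) → add node 12 parent=4 cost=23
13. q=(28,32) nearest=6 d=8 new=(25,32) → add node 13 parent=6 cost=35
14. q=(10,43) nearest=9 d=10 new=(10,38) → add node 14 parent=9 cost=40

Rewire events: 1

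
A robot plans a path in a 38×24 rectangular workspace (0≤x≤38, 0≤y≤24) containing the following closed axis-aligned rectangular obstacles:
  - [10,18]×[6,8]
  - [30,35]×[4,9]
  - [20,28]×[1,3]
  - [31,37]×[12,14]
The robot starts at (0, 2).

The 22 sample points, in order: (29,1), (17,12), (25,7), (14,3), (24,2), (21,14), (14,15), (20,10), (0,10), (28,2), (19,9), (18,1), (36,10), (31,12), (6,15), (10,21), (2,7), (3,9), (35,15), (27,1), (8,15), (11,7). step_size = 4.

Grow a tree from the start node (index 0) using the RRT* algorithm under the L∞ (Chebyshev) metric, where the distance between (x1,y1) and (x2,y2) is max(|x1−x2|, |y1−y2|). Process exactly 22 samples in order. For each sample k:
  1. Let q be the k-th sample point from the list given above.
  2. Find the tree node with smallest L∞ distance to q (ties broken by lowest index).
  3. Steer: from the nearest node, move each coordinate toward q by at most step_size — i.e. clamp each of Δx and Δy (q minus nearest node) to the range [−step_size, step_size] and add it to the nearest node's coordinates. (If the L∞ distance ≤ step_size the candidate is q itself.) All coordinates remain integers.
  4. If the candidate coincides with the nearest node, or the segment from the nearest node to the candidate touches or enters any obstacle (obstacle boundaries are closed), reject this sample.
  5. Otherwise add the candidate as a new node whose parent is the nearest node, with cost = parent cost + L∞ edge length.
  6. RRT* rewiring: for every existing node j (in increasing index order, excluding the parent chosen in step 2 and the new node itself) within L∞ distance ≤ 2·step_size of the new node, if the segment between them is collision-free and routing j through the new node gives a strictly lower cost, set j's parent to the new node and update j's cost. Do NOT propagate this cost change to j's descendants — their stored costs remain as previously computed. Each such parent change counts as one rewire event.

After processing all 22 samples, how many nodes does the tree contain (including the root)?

Node count: 12

1. q=(29,1) nearest=0 d=29 new=(4,1) → add node 1 parent=0 cost=4
2. q=(17,12) nearest=1 d=13 new=(8,5) → add node 2 parent=1 cost=8
3. q=(25,7) nearest=2 d=17 new=(12,7) → blocked by [10,18]×[6,8], reject
4. q=(14,3) nearest=2 d=6 new=(12,3) → add node 3 parent=2 cost=12
5. q=(24,2) nearest=3 d=12 new=(16,2) → add node 4 parent=3 cost=16
6. q=(21,14) nearest=3 d=11 new=(16,7) → blocked by [10,18]×[6,8], reject
7. q=(14,15) nearest=2 d=10 new=(12,9) → blocked by [10,18]×[6,8], reject
8. q=(20,10) nearest=3 d=8 new=(16,7) → blocked by [10,18]×[6,8], reject
9. q=(0,10) nearest=0 d=8 new=(0,6) → add node 5 parent=0 cost=4
10. q=(28,2) nearest=4 d=12 new=(20,2) → blocked by [20,28]×[1,3], reject
11. q=(19,9) nearest=3 d=7 new=(16,7) → blocked by [10,18]×[6,8], reject
12. q=(18,1) nearest=4 d=2 new=(18,1) → add node 6 parent=4 cost=18
13. q=(36,10) nearest=6 d=18 new=(22,5) → blocked by [20,28]×[1,3], reject
14. q=(31,12) nearest=6 d=13 new=(22,5) → blocked by [20,28]×[1,3], reject
15. q=(6,15) nearest=5 d=9 new=(4,10) → add node 7 parent=5 cost=8
16. q=(10,21) nearest=7 d=11 new=(8,14) → add node 8 parent=7 cost=12
17. q=(2,7) nearest=5 d=2 new=(2,7) → add node 9 parent=5 cost=6
18. q=(3,9) nearest=7 d=1 new=(3,9) → add node 10 parent=7 cost=9
19. q=(35,15) nearest=6 d=17 new=(22,5) → blocked by [20,28]×[1,3], reject
20. q=(27,1) nearest=6 d=9 new=(22,1) → blocked by [20,28]×[1,3], reject
21. q=(8,15) nearest=8 d=1 new=(8,15) → add node 11 parent=8 cost=13
22. q=(11,7) nearest=2 d=3 new=(11,7) → blocked by [10,18]×[6,8], reject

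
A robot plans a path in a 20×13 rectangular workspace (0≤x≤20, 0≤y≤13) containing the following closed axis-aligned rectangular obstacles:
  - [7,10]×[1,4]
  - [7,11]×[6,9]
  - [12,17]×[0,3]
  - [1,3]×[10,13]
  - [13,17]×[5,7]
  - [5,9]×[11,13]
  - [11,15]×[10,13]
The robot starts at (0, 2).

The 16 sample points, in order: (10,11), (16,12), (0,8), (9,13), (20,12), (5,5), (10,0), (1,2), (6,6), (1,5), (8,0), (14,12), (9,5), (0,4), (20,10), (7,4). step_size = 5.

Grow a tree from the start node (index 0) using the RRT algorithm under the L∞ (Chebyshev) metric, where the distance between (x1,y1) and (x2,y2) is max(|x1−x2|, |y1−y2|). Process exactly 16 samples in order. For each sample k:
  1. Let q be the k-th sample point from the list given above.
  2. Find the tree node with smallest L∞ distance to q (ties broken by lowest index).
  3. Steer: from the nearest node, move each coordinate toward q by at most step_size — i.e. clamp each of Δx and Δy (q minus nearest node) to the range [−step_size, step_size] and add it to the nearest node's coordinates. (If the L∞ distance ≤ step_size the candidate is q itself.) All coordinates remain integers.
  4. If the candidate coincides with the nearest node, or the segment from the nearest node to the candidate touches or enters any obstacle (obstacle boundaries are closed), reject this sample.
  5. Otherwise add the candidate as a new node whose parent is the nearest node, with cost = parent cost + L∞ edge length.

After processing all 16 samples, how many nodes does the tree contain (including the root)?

1. q=(10,11) nearest=0 d=10 new=(5,7) → add node 1 parent=0 cost=5
2. q=(16,12) nearest=1 d=11 new=(10,12) → blocked by [7,11]×[6,9], reject
3. q=(0,8) nearest=1 d=5 new=(0,8) → add node 2 parent=1 cost=10
4. q=(9,13) nearest=1 d=6 new=(9,12) → blocked by [5,9]×[11,13], reject
5. q=(20,12) nearest=1 d=15 new=(10,12) → blocked by [7,11]×[6,9], reject
6. q=(5,5) nearest=1 d=2 new=(5,5) → add node 3 parent=1 cost=7
7. q=(10,0) nearest=3 d=5 new=(10,0) → blocked by [7,10]×[1,4], reject
8. q=(1,2) nearest=0 d=1 new=(1,2) → add node 4 parent=0 cost=1
9. q=(6,6) nearest=1 d=1 new=(6,6) → add node 5 parent=1 cost=6
10. q=(1,5) nearest=0 d=3 new=(1,5) → add node 6 parent=0 cost=3
11. q=(8,0) nearest=3 d=5 new=(8,0) → blocked by [7,10]×[1,4], reject
12. q=(14,12) nearest=5 d=8 new=(11,11) → blocked by [7,11]×[6,9], reject
13. q=(9,5) nearest=5 d=3 new=(9,5) → add node 7 parent=5 cost=9
14. q=(0,4) nearest=6 d=1 new=(0,4) → add node 8 parent=6 cost=4
15. q=(20,10) nearest=7 d=11 new=(14,10) → blocked by [7,11]×[6,9], reject
16. q=(7,4) nearest=3 d=2 new=(7,4) → blocked by [7,10]×[1,4], reject

Node count: 9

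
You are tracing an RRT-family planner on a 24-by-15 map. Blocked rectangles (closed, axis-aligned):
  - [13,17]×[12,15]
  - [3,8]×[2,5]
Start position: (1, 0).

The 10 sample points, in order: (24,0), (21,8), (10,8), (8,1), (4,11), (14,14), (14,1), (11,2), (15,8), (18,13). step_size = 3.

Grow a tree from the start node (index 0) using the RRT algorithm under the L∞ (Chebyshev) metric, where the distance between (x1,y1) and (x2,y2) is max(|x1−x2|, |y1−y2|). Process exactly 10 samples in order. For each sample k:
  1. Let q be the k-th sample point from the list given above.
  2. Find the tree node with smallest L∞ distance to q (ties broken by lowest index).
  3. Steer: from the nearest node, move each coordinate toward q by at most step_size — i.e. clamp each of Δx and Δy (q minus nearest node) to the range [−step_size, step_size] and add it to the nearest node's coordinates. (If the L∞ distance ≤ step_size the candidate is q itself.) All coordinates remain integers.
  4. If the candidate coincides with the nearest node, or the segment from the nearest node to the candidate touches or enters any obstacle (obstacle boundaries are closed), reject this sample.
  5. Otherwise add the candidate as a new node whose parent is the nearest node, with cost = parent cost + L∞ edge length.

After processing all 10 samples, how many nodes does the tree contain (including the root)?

Node count: 7

1. q=(24,0) nearest=0 d=23 new=(4,0) → add node 1 parent=0 cost=3
2. q=(21,8) nearest=1 d=17 new=(7,3) → blocked by [3,8]×[2,5], reject
3. q=(10,8) nearest=1 d=8 new=(7,3) → blocked by [3,8]×[2,5], reject
4. q=(8,1) nearest=1 d=4 new=(7,1) → add node 2 parent=1 cost=6
5. q=(4,11) nearest=2 d=10 new=(4,4) → blocked by [3,8]×[2,5], reject
6. q=(14,14) nearest=2 d=13 new=(10,4) → blocked by [3,8]×[2,5], reject
7. q=(14,1) nearest=2 d=7 new=(10,1) → add node 3 parent=2 cost=9
8. q=(11,2) nearest=3 d=1 new=(11,2) → add node 4 parent=3 cost=10
9. q=(15,8) nearest=4 d=6 new=(14,5) → add node 5 parent=4 cost=13
10. q=(18,13) nearest=5 d=8 new=(17,8) → add node 6 parent=5 cost=16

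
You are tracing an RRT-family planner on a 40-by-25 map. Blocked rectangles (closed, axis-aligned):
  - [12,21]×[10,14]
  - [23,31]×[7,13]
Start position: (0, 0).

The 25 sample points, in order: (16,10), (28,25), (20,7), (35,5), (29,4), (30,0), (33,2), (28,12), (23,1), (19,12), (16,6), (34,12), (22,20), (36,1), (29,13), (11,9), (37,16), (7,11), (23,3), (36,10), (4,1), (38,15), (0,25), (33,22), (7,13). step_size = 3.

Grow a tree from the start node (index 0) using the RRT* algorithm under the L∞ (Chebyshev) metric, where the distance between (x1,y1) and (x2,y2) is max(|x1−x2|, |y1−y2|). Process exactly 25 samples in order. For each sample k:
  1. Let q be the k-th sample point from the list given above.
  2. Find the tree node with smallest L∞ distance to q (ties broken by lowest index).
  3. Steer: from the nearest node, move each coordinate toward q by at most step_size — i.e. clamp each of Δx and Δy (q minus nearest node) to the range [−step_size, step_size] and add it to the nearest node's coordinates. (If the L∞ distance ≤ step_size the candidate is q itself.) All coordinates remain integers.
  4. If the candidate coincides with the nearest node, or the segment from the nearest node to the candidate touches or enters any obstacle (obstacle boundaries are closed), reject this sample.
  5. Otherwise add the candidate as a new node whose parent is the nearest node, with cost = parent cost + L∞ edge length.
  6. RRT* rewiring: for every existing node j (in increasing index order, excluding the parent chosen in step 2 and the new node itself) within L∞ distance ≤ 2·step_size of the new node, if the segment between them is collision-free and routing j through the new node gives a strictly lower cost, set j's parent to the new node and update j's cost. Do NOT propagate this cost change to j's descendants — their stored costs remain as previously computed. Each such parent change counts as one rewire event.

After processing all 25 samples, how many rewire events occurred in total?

1. q=(16,10) nearest=0 d=16 new=(3,3) → add node 1 parent=0 cost=3
2. q=(28,25) nearest=1 d=25 new=(6,6) → add node 2 parent=1 cost=6
3. q=(20,7) nearest=2 d=14 new=(9,7) → add node 3 parent=2 cost=9
4. q=(35,5) nearest=3 d=26 new=(12,5) → add node 4 parent=3 cost=12
5. q=(29,4) nearest=4 d=17 new=(15,4) → add node 5 parent=4 cost=15
6. q=(30,0) nearest=5 d=15 new=(18,1) → add node 6 parent=5 cost=18
7. q=(33,2) nearest=6 d=15 new=(21,2) → add node 7 parent=6 cost=21
8. q=(28,12) nearest=7 d=10 new=(24,5) → add node 8 parent=7 cost=24
9. q=(23,1) nearest=7 d=2 new=(23,1) → add node 9 parent=7 cost=23
10. q=(19,12) nearest=4 d=7 new=(15,8) → add node 10 parent=4 cost=15
11. q=(16,6) nearest=5 d=2 new=(16,6) → add node 11 parent=5 cost=17
12. q=(34,12) nearest=8 d=10 new=(27,8) → blocked by [23,31]×[7,13], reject
13. q=(22,20) nearest=10 d=12 new=(18,11) → blocked by [12,21]×[10,14], reject
14. q=(36,1) nearest=8 d=12 new=(27,2) → add node 12 parent=8 cost=27
15. q=(29,13) nearest=8 d=8 new=(27,8) → blocked by [23,31]×[7,13], reject
16. q=(11,9) nearest=3 d=2 new=(11,9) → add node 13 parent=3 cost=11; rewire 11→13 (16<17)
17. q=(37,16) nearest=8 d=13 new=(27,8) → blocked by [23,31]×[7,13], reject
18. q=(7,11) nearest=3 d=4 new=(7,10) → add node 14 parent=3 cost=12
19. q=(23,3) nearest=7 d=2 new=(23,3) → add node 15 parent=7 cost=23
20. q=(36,10) nearest=12 d=9 new=(30,5) → add node 16 parent=12 cost=30
21. q=(4,1) nearest=1 d=2 new=(4,1) → add node 17 parent=1 cost=5
22. q=(38,15) nearest=16 d=10 new=(33,8) → add node 18 parent=16 cost=33
23. q=(0,25) nearest=14 d=15 new=(4,13) → add node 19 parent=14 cost=15
24. q=(33,22) nearest=18 d=14 new=(33,11) → add node 20 parent=18 cost=36
25. q=(7,13) nearest=14 d=3 new=(7,13) → add node 21 parent=14 cost=15

Rewire events: 1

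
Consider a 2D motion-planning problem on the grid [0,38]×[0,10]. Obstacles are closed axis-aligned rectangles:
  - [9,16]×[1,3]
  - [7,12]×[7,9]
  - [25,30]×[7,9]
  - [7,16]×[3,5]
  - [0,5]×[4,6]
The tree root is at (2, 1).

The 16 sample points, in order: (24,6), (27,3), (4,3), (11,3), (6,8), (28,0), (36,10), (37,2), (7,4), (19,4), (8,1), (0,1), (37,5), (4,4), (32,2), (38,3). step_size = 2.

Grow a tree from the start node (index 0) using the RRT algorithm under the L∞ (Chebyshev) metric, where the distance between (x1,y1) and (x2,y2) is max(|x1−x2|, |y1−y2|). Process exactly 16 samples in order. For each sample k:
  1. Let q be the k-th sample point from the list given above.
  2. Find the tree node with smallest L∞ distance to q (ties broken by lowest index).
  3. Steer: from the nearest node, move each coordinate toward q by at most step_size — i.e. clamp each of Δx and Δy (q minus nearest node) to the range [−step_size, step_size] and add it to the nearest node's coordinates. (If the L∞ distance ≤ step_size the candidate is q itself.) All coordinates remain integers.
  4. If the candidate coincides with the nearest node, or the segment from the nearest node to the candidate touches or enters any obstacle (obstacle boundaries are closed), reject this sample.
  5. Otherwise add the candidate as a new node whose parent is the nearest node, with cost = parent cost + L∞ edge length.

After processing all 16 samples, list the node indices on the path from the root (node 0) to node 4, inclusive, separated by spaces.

Path: 0 4

1. q=(24,6) nearest=0 d=22 new=(4,3) → add node 1 parent=0 cost=2
2. q=(27,3) nearest=1 d=23 new=(6,3) → add node 2 parent=1 cost=4
3. q=(4,3) nearest=1 d=0 → coincident, reject
4. q=(11,3) nearest=2 d=5 new=(8,3) → blocked by [7,16]×[3,5], reject
5. q=(6,8) nearest=1 d=5 new=(6,5) → blocked by [0,5]×[4,6], reject
6. q=(28,0) nearest=2 d=22 new=(8,1) → add node 3 parent=2 cost=6
7. q=(36,10) nearest=3 d=28 new=(10,3) → blocked by [9,16]×[1,3], reject
8. q=(37,2) nearest=3 d=29 new=(10,2) → blocked by [9,16]×[1,3], reject
9. q=(7,4) nearest=2 d=1 new=(7,4) → blocked by [7,16]×[3,5], reject
10. q=(19,4) nearest=3 d=11 new=(10,3) → blocked by [9,16]×[1,3], reject
11. q=(8,1) nearest=3 d=0 → coincident, reject
12. q=(0,1) nearest=0 d=2 new=(0,1) → add node 4 parent=0 cost=2
13. q=(37,5) nearest=3 d=29 new=(10,3) → blocked by [9,16]×[1,3], reject
14. q=(4,4) nearest=1 d=1 new=(4,4) → blocked by [0,5]×[4,6], reject
15. q=(32,2) nearest=3 d=24 new=(10,2) → blocked by [9,16]×[1,3], reject
16. q=(38,3) nearest=3 d=30 new=(10,3) → blocked by [9,16]×[1,3], reject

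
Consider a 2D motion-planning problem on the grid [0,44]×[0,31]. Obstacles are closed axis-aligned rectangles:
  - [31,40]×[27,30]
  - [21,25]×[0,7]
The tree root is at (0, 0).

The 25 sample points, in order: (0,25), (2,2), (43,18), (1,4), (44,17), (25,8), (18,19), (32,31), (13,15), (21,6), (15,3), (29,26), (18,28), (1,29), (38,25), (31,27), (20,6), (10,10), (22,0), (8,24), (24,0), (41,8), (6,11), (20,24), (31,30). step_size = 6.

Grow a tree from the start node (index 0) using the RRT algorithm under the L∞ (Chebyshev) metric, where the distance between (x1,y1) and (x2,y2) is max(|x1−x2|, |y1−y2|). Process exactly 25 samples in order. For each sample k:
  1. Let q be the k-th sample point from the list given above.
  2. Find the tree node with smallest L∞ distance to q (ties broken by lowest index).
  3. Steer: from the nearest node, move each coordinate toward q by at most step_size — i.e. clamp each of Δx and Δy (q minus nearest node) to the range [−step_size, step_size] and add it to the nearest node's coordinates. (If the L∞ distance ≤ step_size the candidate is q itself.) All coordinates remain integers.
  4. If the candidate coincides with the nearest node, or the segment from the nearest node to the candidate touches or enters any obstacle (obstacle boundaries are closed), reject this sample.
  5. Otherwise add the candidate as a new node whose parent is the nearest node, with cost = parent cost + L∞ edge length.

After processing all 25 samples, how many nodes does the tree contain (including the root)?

Node count: 21

1. q=(0,25) nearest=0 d=25 new=(0,6) → add node 1 parent=0 cost=6
2. q=(2,2) nearest=0 d=2 new=(2,2) → add node 2 parent=0 cost=2
3. q=(43,18) nearest=2 d=41 new=(8,8) → add node 3 parent=2 cost=8
4. q=(1,4) nearest=1 d=2 new=(1,4) → add node 4 parent=1 cost=8
5. q=(44,17) nearest=3 d=36 new=(14,14) → add node 5 parent=3 cost=14
6. q=(25,8) nearest=5 d=11 new=(20,8) → add node 6 parent=5 cost=20
7. q=(18,19) nearest=5 d=5 new=(18,19) → add node 7 parent=5 cost=19
8. q=(32,31) nearest=7 d=14 new=(24,25) → add node 8 parent=7 cost=25
9. q=(13,15) nearest=5 d=1 new=(13,15) → add node 9 parent=5 cost=15
10. q=(21,6) nearest=6 d=2 new=(21,6) → blocked by [21,25]×[0,7], reject
11. q=(15,3) nearest=6 d=5 new=(15,3) → add node 10 parent=6 cost=25
12. q=(29,26) nearest=8 d=5 new=(29,26) → add node 11 parent=8 cost=30
13. q=(18,28) nearest=8 d=6 new=(18,28) → add node 12 parent=8 cost=31
14. q=(1,29) nearest=9 d=14 new=(7,21) → add node 13 parent=9 cost=21
15. q=(38,25) nearest=11 d=9 new=(35,25) → add node 14 parent=11 cost=36
16. q=(31,27) nearest=11 d=2 new=(31,27) → blocked by [31,40]×[27,30], reject
17. q=(20,6) nearest=6 d=2 new=(20,6) → add node 15 parent=6 cost=22
18. q=(10,10) nearest=3 d=2 new=(10,10) → add node 16 parent=3 cost=10
19. q=(22,0) nearest=15 d=6 new=(22,0) → blocked by [21,25]×[0,7], reject
20. q=(8,24) nearest=13 d=3 new=(8,24) → add node 17 parent=13 cost=24
21. q=(24,0) nearest=15 d=6 new=(24,0) → blocked by [21,25]×[0,7], reject
22. q=(41,8) nearest=8 d=17 new=(30,19) → add node 18 parent=8 cost=31
23. q=(6,11) nearest=3 d=3 new=(6,11) → add node 19 parent=3 cost=11
24. q=(20,24) nearest=8 d=4 new=(20,24) → add node 20 parent=8 cost=29
25. q=(31,30) nearest=11 d=4 new=(31,30) → blocked by [31,40]×[27,30], reject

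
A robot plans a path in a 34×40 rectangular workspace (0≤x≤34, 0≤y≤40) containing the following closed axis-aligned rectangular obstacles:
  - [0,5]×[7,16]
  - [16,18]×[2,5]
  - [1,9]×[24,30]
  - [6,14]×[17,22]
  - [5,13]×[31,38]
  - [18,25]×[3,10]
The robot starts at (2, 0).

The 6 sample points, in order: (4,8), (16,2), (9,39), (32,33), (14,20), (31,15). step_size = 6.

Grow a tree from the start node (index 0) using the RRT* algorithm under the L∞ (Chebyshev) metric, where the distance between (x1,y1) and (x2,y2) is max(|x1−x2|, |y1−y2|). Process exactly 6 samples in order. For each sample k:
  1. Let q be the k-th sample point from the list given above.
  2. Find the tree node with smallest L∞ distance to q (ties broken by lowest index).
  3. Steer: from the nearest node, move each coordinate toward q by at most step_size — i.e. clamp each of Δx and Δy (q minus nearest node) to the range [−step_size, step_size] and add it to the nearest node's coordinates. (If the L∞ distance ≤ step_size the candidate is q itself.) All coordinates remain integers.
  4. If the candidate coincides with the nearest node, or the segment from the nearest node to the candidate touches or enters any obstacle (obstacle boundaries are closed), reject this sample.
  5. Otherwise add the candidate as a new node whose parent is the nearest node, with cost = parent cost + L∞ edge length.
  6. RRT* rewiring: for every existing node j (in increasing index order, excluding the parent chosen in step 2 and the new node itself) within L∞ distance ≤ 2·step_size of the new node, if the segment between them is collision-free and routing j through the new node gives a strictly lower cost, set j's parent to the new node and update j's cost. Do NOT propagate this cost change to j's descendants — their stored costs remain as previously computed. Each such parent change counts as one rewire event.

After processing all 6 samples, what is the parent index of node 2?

Parent of node 2: 1

1. q=(4,8) nearest=0 d=8 new=(4,6) → add node 1 parent=0 cost=6
2. q=(16,2) nearest=1 d=12 new=(10,2) → add node 2 parent=1 cost=12
3. q=(9,39) nearest=1 d=33 new=(9,12) → blocked by [0,5]×[7,16], reject
4. q=(32,33) nearest=1 d=28 new=(10,12) → blocked by [0,5]×[7,16], reject
5. q=(14,20) nearest=1 d=14 new=(10,12) → blocked by [0,5]×[7,16], reject
6. q=(31,15) nearest=2 d=21 new=(16,8) → add node 3 parent=2 cost=18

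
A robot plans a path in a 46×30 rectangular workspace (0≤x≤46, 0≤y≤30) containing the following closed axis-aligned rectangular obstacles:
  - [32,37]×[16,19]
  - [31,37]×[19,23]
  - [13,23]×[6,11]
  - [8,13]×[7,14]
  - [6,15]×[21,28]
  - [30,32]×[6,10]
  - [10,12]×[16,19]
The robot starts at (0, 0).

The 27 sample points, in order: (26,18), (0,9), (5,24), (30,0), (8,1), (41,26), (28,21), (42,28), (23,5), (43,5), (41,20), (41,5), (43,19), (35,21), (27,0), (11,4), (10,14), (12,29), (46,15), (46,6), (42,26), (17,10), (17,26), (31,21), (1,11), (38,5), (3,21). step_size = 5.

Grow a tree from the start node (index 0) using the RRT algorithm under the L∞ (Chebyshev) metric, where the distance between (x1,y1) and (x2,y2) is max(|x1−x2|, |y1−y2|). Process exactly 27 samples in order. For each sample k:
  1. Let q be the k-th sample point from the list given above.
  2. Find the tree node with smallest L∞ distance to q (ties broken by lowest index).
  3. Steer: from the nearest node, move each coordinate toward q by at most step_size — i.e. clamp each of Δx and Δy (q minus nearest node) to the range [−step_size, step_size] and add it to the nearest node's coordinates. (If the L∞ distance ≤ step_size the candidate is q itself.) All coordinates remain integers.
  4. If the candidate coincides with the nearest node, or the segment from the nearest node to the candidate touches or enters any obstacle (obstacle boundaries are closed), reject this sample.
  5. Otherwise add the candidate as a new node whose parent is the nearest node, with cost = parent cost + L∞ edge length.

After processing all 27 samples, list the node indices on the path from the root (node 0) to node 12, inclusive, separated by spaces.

1. q=(26,18) nearest=0 d=26 new=(5,5) → add node 1 parent=0 cost=5
2. q=(0,9) nearest=1 d=5 new=(0,9) → add node 2 parent=1 cost=10
3. q=(5,24) nearest=2 d=15 new=(5,14) → add node 3 parent=2 cost=15
4. q=(30,0) nearest=1 d=25 new=(10,0) → add node 4 parent=1 cost=10
5. q=(8,1) nearest=4 d=2 new=(8,1) → add node 5 parent=4 cost=12
6. q=(41,26) nearest=4 d=31 new=(15,5) → add node 6 parent=4 cost=15
7. q=(28,21) nearest=6 d=16 new=(20,10) → blocked by [13,23]×[6,11], reject
8. q=(42,28) nearest=6 d=27 new=(20,10) → blocked by [13,23]×[6,11], reject
9. q=(23,5) nearest=6 d=8 new=(20,5) → add node 7 parent=6 cost=20
10. q=(43,5) nearest=7 d=23 new=(25,5) → add node 8 parent=7 cost=25
11. q=(41,20) nearest=8 d=16 new=(30,10) → blocked by [30,32]×[6,10], reject
12. q=(41,5) nearest=8 d=16 new=(30,5) → add node 9 parent=8 cost=30
13. q=(43,19) nearest=9 d=14 new=(35,10) → blocked by [30,32]×[6,10], reject
14. q=(35,21) nearest=7 d=16 new=(25,10) → blocked by [13,23]×[6,11], reject
15. q=(27,0) nearest=8 d=5 new=(27,0) → add node 10 parent=8 cost=30
16. q=(11,4) nearest=5 d=3 new=(11,4) → add node 11 parent=5 cost=15
17. q=(10,14) nearest=3 d=5 new=(10,14) → blocked by [8,13]×[7,14], reject
18. q=(12,29) nearest=3 d=15 new=(10,19) → blocked by [10,12]×[16,19], reject
19. q=(46,15) nearest=9 d=16 new=(35,10) → blocked by [30,32]×[6,10], reject
20. q=(46,6) nearest=9 d=16 new=(35,6) → add node 12 parent=9 cost=35
21. q=(42,26) nearest=12 d=20 new=(40,11) → add node 13 parent=12 cost=40
22. q=(17,10) nearest=6 d=5 new=(17,10) → blocked by [13,23]×[6,11], reject
23. q=(17,26) nearest=3 d=12 new=(10,19) → blocked by [10,12]×[16,19], reject
24. q=(31,21) nearest=13 d=10 new=(35,16) → blocked by [32,37]×[16,19], reject
25. q=(1,11) nearest=2 d=2 new=(1,11) → add node 14 parent=2 cost=12
26. q=(38,5) nearest=12 d=3 new=(38,5) → add node 15 parent=12 cost=38
27. q=(3,21) nearest=3 d=7 new=(3,19) → add node 16 parent=3 cost=20

Path: 0 1 4 6 7 8 9 12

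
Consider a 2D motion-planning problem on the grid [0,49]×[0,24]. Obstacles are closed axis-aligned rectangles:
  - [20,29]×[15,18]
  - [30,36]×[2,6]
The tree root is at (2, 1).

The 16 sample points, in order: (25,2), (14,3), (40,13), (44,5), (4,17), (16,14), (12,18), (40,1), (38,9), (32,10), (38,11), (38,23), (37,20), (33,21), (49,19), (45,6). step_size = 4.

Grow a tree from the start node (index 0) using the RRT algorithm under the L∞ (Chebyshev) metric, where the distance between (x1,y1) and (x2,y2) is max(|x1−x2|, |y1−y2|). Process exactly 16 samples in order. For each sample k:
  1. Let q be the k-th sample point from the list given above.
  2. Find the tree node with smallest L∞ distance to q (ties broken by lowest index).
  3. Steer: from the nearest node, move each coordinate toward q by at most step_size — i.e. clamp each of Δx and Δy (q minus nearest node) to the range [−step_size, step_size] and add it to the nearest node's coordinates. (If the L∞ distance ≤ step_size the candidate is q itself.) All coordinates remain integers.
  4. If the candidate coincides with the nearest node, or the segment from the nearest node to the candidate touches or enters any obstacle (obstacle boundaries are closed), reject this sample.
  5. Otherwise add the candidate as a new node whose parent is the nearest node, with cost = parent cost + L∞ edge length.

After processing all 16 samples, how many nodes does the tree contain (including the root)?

Node count: 17

1. q=(25,2) nearest=0 d=23 new=(6,2) → add node 1 parent=0 cost=4
2. q=(14,3) nearest=1 d=8 new=(10,3) → add node 2 parent=1 cost=8
3. q=(40,13) nearest=2 d=30 new=(14,7) → add node 3 parent=2 cost=12
4. q=(44,5) nearest=3 d=30 new=(18,5) → add node 4 parent=3 cost=16
5. q=(4,17) nearest=3 d=10 new=(10,11) → add node 5 parent=3 cost=16
6. q=(16,14) nearest=5 d=6 new=(14,14) → add node 6 parent=5 cost=20
7. q=(12,18) nearest=6 d=4 new=(12,18) → add node 7 parent=6 cost=24
8. q=(40,1) nearest=4 d=22 new=(22,1) → add node 8 parent=4 cost=20
9. q=(38,9) nearest=8 d=16 new=(26,5) → add node 9 parent=8 cost=24
10. q=(32,10) nearest=9 d=6 new=(30,9) → add node 10 parent=9 cost=28
11. q=(38,11) nearest=10 d=8 new=(34,11) → add node 11 parent=10 cost=32
12. q=(38,23) nearest=11 d=12 new=(38,15) → add node 12 parent=11 cost=36
13. q=(37,20) nearest=12 d=5 new=(37,19) → add node 13 parent=12 cost=40
14. q=(33,21) nearest=13 d=4 new=(33,21) → add node 14 parent=13 cost=44
15. q=(49,19) nearest=12 d=11 new=(42,19) → add node 15 parent=12 cost=40
16. q=(45,6) nearest=12 d=9 new=(42,11) → add node 16 parent=12 cost=40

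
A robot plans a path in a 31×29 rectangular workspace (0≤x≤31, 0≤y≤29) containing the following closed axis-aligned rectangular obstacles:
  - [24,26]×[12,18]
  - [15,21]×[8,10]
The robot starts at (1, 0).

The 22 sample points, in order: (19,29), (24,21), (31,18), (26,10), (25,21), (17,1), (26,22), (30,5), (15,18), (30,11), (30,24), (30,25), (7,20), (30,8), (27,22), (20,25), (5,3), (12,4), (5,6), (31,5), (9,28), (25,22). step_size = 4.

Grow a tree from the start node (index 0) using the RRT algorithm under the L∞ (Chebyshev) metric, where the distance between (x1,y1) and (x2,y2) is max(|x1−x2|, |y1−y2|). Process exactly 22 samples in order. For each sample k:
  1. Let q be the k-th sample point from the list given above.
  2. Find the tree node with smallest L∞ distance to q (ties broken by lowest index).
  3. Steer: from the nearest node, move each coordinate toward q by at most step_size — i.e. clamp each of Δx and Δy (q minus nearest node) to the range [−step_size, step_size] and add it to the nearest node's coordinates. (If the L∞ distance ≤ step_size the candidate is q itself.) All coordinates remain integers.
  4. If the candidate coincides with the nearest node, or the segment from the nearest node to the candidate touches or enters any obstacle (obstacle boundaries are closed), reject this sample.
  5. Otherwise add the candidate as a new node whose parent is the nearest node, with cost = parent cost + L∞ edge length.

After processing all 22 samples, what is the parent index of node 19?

Parent of node 19: 8

1. q=(19,29) nearest=0 d=29 new=(5,4) → add node 1 parent=0 cost=4
2. q=(24,21) nearest=1 d=19 new=(9,8) → add node 2 parent=1 cost=8
3. q=(31,18) nearest=2 d=22 new=(13,12) → add node 3 parent=2 cost=12
4. q=(26,10) nearest=3 d=13 new=(17,10) → blocked by [15,21]×[8,10], reject
5. q=(25,21) nearest=3 d=12 new=(17,16) → add node 4 parent=3 cost=16
6. q=(17,1) nearest=2 d=8 new=(13,4) → add node 5 parent=2 cost=12
7. q=(26,22) nearest=4 d=9 new=(21,20) → add node 6 parent=4 cost=20
8. q=(30,5) nearest=4 d=13 new=(21,12) → add node 7 parent=4 cost=20
9. q=(15,18) nearest=4 d=2 new=(15,18) → add node 8 parent=4 cost=18
10. q=(30,11) nearest=6 d=9 new=(25,16) → blocked by [24,26]×[12,18], reject
11. q=(30,24) nearest=6 d=9 new=(25,24) → add node 9 parent=6 cost=24
12. q=(30,25) nearest=9 d=5 new=(29,25) → add node 10 parent=9 cost=28
13. q=(7,20) nearest=3 d=8 new=(9,16) → add node 11 parent=3 cost=16
14. q=(30,8) nearest=7 d=9 new=(25,8) → add node 12 parent=7 cost=24
15. q=(27,22) nearest=9 d=2 new=(27,22) → add node 13 parent=9 cost=26
16. q=(20,25) nearest=6 d=5 new=(20,24) → add node 14 parent=6 cost=24
17. q=(5,3) nearest=1 d=1 new=(5,3) → add node 15 parent=1 cost=5
18. q=(12,4) nearest=5 d=1 new=(12,4) → add node 16 parent=5 cost=13
19. q=(5,6) nearest=1 d=2 new=(5,6) → add node 17 parent=1 cost=6
20. q=(31,5) nearest=12 d=6 new=(29,5) → add node 18 parent=12 cost=28
21. q=(9,28) nearest=8 d=10 new=(11,22) → add node 19 parent=8 cost=22
22. q=(25,22) nearest=9 d=2 new=(25,22) → add node 20 parent=9 cost=26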